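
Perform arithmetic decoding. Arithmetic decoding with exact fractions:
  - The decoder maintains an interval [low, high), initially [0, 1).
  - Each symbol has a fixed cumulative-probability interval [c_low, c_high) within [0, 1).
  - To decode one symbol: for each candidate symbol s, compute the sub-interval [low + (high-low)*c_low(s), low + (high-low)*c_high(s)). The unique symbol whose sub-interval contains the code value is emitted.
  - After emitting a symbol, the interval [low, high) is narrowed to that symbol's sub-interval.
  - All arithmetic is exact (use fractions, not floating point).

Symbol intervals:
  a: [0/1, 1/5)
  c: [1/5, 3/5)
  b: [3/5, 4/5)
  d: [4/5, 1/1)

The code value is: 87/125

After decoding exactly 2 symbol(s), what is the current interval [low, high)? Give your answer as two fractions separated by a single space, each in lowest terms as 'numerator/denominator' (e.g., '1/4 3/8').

Answer: 16/25 18/25

Derivation:
Step 1: interval [0/1, 1/1), width = 1/1 - 0/1 = 1/1
  'a': [0/1 + 1/1*0/1, 0/1 + 1/1*1/5) = [0/1, 1/5)
  'c': [0/1 + 1/1*1/5, 0/1 + 1/1*3/5) = [1/5, 3/5)
  'b': [0/1 + 1/1*3/5, 0/1 + 1/1*4/5) = [3/5, 4/5) <- contains code 87/125
  'd': [0/1 + 1/1*4/5, 0/1 + 1/1*1/1) = [4/5, 1/1)
  emit 'b', narrow to [3/5, 4/5)
Step 2: interval [3/5, 4/5), width = 4/5 - 3/5 = 1/5
  'a': [3/5 + 1/5*0/1, 3/5 + 1/5*1/5) = [3/5, 16/25)
  'c': [3/5 + 1/5*1/5, 3/5 + 1/5*3/5) = [16/25, 18/25) <- contains code 87/125
  'b': [3/5 + 1/5*3/5, 3/5 + 1/5*4/5) = [18/25, 19/25)
  'd': [3/5 + 1/5*4/5, 3/5 + 1/5*1/1) = [19/25, 4/5)
  emit 'c', narrow to [16/25, 18/25)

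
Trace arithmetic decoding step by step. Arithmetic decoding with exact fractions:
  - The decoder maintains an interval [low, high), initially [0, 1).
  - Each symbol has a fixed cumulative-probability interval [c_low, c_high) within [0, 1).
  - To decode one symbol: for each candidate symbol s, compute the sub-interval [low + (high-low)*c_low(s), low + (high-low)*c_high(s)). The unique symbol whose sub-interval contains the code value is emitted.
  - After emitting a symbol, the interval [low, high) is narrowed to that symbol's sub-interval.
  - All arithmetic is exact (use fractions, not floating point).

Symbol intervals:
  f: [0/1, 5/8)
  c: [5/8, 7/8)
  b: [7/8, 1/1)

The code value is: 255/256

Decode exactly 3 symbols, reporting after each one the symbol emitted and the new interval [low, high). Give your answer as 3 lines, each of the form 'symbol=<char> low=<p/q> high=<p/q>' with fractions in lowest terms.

Step 1: interval [0/1, 1/1), width = 1/1 - 0/1 = 1/1
  'f': [0/1 + 1/1*0/1, 0/1 + 1/1*5/8) = [0/1, 5/8)
  'c': [0/1 + 1/1*5/8, 0/1 + 1/1*7/8) = [5/8, 7/8)
  'b': [0/1 + 1/1*7/8, 0/1 + 1/1*1/1) = [7/8, 1/1) <- contains code 255/256
  emit 'b', narrow to [7/8, 1/1)
Step 2: interval [7/8, 1/1), width = 1/1 - 7/8 = 1/8
  'f': [7/8 + 1/8*0/1, 7/8 + 1/8*5/8) = [7/8, 61/64)
  'c': [7/8 + 1/8*5/8, 7/8 + 1/8*7/8) = [61/64, 63/64)
  'b': [7/8 + 1/8*7/8, 7/8 + 1/8*1/1) = [63/64, 1/1) <- contains code 255/256
  emit 'b', narrow to [63/64, 1/1)
Step 3: interval [63/64, 1/1), width = 1/1 - 63/64 = 1/64
  'f': [63/64 + 1/64*0/1, 63/64 + 1/64*5/8) = [63/64, 509/512)
  'c': [63/64 + 1/64*5/8, 63/64 + 1/64*7/8) = [509/512, 511/512) <- contains code 255/256
  'b': [63/64 + 1/64*7/8, 63/64 + 1/64*1/1) = [511/512, 1/1)
  emit 'c', narrow to [509/512, 511/512)

Answer: symbol=b low=7/8 high=1/1
symbol=b low=63/64 high=1/1
symbol=c low=509/512 high=511/512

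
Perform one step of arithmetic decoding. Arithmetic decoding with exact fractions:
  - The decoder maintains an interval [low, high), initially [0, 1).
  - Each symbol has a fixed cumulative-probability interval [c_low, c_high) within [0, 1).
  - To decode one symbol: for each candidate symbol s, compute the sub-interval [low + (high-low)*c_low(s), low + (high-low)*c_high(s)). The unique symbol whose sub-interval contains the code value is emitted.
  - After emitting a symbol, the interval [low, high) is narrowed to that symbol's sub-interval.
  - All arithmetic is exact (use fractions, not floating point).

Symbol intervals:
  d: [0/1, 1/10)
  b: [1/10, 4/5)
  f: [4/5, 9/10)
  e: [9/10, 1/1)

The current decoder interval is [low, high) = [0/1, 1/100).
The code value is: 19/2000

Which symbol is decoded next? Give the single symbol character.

Answer: e

Derivation:
Interval width = high − low = 1/100 − 0/1 = 1/100
Scaled code = (code − low) / width = (19/2000 − 0/1) / 1/100 = 19/20
  d: [0/1, 1/10) 
  b: [1/10, 4/5) 
  f: [4/5, 9/10) 
  e: [9/10, 1/1) ← scaled code falls here ✓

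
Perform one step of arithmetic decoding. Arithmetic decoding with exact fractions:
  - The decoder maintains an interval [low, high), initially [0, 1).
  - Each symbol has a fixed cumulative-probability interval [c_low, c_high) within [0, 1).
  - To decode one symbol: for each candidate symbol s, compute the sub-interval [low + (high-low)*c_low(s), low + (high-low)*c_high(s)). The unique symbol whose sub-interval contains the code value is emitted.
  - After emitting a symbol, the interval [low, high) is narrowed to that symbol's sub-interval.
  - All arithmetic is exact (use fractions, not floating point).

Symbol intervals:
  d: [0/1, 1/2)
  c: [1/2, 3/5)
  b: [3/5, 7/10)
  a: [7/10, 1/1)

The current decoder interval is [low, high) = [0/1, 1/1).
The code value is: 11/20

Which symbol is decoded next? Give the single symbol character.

Answer: c

Derivation:
Interval width = high − low = 1/1 − 0/1 = 1/1
Scaled code = (code − low) / width = (11/20 − 0/1) / 1/1 = 11/20
  d: [0/1, 1/2) 
  c: [1/2, 3/5) ← scaled code falls here ✓
  b: [3/5, 7/10) 
  a: [7/10, 1/1) 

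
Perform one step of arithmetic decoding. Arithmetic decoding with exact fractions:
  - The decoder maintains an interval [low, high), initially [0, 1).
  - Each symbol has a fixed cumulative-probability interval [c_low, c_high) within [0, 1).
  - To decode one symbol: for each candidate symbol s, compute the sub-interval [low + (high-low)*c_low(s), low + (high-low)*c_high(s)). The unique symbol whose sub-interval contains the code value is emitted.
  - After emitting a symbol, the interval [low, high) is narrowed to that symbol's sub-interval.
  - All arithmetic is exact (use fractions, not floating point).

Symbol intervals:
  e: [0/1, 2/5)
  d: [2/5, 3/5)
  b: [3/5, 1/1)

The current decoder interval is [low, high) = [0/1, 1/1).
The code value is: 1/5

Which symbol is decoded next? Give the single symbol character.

Interval width = high − low = 1/1 − 0/1 = 1/1
Scaled code = (code − low) / width = (1/5 − 0/1) / 1/1 = 1/5
  e: [0/1, 2/5) ← scaled code falls here ✓
  d: [2/5, 3/5) 
  b: [3/5, 1/1) 

Answer: e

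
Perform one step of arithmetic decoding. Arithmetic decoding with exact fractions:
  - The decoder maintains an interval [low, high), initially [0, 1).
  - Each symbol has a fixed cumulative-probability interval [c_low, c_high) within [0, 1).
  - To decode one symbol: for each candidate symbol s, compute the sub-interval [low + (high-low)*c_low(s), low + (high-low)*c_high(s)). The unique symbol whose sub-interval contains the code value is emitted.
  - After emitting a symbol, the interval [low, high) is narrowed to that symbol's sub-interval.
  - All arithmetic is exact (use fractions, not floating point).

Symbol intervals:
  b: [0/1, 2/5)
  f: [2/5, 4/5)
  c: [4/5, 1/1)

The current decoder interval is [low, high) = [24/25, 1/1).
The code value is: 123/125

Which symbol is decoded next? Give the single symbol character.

Interval width = high − low = 1/1 − 24/25 = 1/25
Scaled code = (code − low) / width = (123/125 − 24/25) / 1/25 = 3/5
  b: [0/1, 2/5) 
  f: [2/5, 4/5) ← scaled code falls here ✓
  c: [4/5, 1/1) 

Answer: f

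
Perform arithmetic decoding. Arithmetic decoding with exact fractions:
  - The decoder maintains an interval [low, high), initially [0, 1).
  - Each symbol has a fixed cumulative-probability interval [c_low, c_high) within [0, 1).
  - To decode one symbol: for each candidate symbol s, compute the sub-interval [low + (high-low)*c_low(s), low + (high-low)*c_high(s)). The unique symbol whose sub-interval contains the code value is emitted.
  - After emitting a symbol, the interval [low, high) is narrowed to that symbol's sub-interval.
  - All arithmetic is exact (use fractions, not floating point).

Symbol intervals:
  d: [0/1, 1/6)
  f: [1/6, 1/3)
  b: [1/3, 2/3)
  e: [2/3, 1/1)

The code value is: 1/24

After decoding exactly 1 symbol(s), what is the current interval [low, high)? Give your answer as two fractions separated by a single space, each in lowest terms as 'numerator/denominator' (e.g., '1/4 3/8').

Step 1: interval [0/1, 1/1), width = 1/1 - 0/1 = 1/1
  'd': [0/1 + 1/1*0/1, 0/1 + 1/1*1/6) = [0/1, 1/6) <- contains code 1/24
  'f': [0/1 + 1/1*1/6, 0/1 + 1/1*1/3) = [1/6, 1/3)
  'b': [0/1 + 1/1*1/3, 0/1 + 1/1*2/3) = [1/3, 2/3)
  'e': [0/1 + 1/1*2/3, 0/1 + 1/1*1/1) = [2/3, 1/1)
  emit 'd', narrow to [0/1, 1/6)

Answer: 0/1 1/6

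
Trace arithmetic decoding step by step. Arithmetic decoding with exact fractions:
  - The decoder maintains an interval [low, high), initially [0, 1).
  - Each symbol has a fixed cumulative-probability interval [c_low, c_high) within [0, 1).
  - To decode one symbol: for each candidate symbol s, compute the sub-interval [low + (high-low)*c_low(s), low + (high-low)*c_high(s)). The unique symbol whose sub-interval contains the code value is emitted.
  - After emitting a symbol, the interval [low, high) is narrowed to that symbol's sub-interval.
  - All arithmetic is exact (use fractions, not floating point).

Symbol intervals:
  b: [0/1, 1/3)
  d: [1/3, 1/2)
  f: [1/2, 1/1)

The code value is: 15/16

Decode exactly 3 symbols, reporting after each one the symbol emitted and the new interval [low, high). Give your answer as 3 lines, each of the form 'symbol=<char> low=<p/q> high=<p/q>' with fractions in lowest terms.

Step 1: interval [0/1, 1/1), width = 1/1 - 0/1 = 1/1
  'b': [0/1 + 1/1*0/1, 0/1 + 1/1*1/3) = [0/1, 1/3)
  'd': [0/1 + 1/1*1/3, 0/1 + 1/1*1/2) = [1/3, 1/2)
  'f': [0/1 + 1/1*1/2, 0/1 + 1/1*1/1) = [1/2, 1/1) <- contains code 15/16
  emit 'f', narrow to [1/2, 1/1)
Step 2: interval [1/2, 1/1), width = 1/1 - 1/2 = 1/2
  'b': [1/2 + 1/2*0/1, 1/2 + 1/2*1/3) = [1/2, 2/3)
  'd': [1/2 + 1/2*1/3, 1/2 + 1/2*1/2) = [2/3, 3/4)
  'f': [1/2 + 1/2*1/2, 1/2 + 1/2*1/1) = [3/4, 1/1) <- contains code 15/16
  emit 'f', narrow to [3/4, 1/1)
Step 3: interval [3/4, 1/1), width = 1/1 - 3/4 = 1/4
  'b': [3/4 + 1/4*0/1, 3/4 + 1/4*1/3) = [3/4, 5/6)
  'd': [3/4 + 1/4*1/3, 3/4 + 1/4*1/2) = [5/6, 7/8)
  'f': [3/4 + 1/4*1/2, 3/4 + 1/4*1/1) = [7/8, 1/1) <- contains code 15/16
  emit 'f', narrow to [7/8, 1/1)

Answer: symbol=f low=1/2 high=1/1
symbol=f low=3/4 high=1/1
symbol=f low=7/8 high=1/1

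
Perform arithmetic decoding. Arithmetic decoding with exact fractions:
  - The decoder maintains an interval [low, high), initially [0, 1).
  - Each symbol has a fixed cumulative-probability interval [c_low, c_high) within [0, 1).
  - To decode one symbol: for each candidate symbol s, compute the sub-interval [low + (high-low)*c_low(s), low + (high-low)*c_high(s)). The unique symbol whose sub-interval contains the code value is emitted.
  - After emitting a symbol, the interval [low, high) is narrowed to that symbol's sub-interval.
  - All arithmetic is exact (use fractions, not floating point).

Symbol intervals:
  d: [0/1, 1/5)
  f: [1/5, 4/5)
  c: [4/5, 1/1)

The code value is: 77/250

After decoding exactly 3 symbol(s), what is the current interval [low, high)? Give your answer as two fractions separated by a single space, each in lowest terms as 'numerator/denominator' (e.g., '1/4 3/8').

Step 1: interval [0/1, 1/1), width = 1/1 - 0/1 = 1/1
  'd': [0/1 + 1/1*0/1, 0/1 + 1/1*1/5) = [0/1, 1/5)
  'f': [0/1 + 1/1*1/5, 0/1 + 1/1*4/5) = [1/5, 4/5) <- contains code 77/250
  'c': [0/1 + 1/1*4/5, 0/1 + 1/1*1/1) = [4/5, 1/1)
  emit 'f', narrow to [1/5, 4/5)
Step 2: interval [1/5, 4/5), width = 4/5 - 1/5 = 3/5
  'd': [1/5 + 3/5*0/1, 1/5 + 3/5*1/5) = [1/5, 8/25) <- contains code 77/250
  'f': [1/5 + 3/5*1/5, 1/5 + 3/5*4/5) = [8/25, 17/25)
  'c': [1/5 + 3/5*4/5, 1/5 + 3/5*1/1) = [17/25, 4/5)
  emit 'd', narrow to [1/5, 8/25)
Step 3: interval [1/5, 8/25), width = 8/25 - 1/5 = 3/25
  'd': [1/5 + 3/25*0/1, 1/5 + 3/25*1/5) = [1/5, 28/125)
  'f': [1/5 + 3/25*1/5, 1/5 + 3/25*4/5) = [28/125, 37/125)
  'c': [1/5 + 3/25*4/5, 1/5 + 3/25*1/1) = [37/125, 8/25) <- contains code 77/250
  emit 'c', narrow to [37/125, 8/25)

Answer: 37/125 8/25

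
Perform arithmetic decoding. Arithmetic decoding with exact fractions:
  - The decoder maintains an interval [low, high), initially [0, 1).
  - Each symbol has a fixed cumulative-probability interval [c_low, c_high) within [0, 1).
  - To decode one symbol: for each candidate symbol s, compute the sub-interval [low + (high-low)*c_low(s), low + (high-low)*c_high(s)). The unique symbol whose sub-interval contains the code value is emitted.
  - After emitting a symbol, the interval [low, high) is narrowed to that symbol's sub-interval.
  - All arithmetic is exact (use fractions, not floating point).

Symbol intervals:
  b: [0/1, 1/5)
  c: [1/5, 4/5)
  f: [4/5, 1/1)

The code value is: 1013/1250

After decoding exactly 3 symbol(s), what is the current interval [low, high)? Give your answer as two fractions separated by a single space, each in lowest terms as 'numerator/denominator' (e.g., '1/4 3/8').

Step 1: interval [0/1, 1/1), width = 1/1 - 0/1 = 1/1
  'b': [0/1 + 1/1*0/1, 0/1 + 1/1*1/5) = [0/1, 1/5)
  'c': [0/1 + 1/1*1/5, 0/1 + 1/1*4/5) = [1/5, 4/5)
  'f': [0/1 + 1/1*4/5, 0/1 + 1/1*1/1) = [4/5, 1/1) <- contains code 1013/1250
  emit 'f', narrow to [4/5, 1/1)
Step 2: interval [4/5, 1/1), width = 1/1 - 4/5 = 1/5
  'b': [4/5 + 1/5*0/1, 4/5 + 1/5*1/5) = [4/5, 21/25) <- contains code 1013/1250
  'c': [4/5 + 1/5*1/5, 4/5 + 1/5*4/5) = [21/25, 24/25)
  'f': [4/5 + 1/5*4/5, 4/5 + 1/5*1/1) = [24/25, 1/1)
  emit 'b', narrow to [4/5, 21/25)
Step 3: interval [4/5, 21/25), width = 21/25 - 4/5 = 1/25
  'b': [4/5 + 1/25*0/1, 4/5 + 1/25*1/5) = [4/5, 101/125)
  'c': [4/5 + 1/25*1/5, 4/5 + 1/25*4/5) = [101/125, 104/125) <- contains code 1013/1250
  'f': [4/5 + 1/25*4/5, 4/5 + 1/25*1/1) = [104/125, 21/25)
  emit 'c', narrow to [101/125, 104/125)

Answer: 101/125 104/125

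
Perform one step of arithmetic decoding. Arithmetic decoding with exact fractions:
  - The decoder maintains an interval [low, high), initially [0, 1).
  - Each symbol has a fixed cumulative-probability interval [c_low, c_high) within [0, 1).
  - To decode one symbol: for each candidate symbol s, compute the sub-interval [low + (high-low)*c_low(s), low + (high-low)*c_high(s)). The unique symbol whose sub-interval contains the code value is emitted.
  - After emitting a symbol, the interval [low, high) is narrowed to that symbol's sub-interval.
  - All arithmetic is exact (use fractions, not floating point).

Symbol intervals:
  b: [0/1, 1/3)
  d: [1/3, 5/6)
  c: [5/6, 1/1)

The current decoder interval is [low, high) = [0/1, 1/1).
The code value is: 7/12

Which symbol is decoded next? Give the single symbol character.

Interval width = high − low = 1/1 − 0/1 = 1/1
Scaled code = (code − low) / width = (7/12 − 0/1) / 1/1 = 7/12
  b: [0/1, 1/3) 
  d: [1/3, 5/6) ← scaled code falls here ✓
  c: [5/6, 1/1) 

Answer: d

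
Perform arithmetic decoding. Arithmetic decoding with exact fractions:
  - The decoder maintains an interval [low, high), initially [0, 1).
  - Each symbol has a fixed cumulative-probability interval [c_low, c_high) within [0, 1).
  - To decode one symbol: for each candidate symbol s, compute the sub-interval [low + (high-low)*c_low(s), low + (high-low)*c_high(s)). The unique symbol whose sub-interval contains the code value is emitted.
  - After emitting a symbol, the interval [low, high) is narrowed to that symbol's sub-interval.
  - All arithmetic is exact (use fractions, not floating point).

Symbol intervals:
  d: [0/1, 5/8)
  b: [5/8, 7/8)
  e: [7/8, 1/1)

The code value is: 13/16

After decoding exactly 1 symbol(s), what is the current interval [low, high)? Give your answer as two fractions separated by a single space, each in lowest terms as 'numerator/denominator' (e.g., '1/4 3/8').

Answer: 5/8 7/8

Derivation:
Step 1: interval [0/1, 1/1), width = 1/1 - 0/1 = 1/1
  'd': [0/1 + 1/1*0/1, 0/1 + 1/1*5/8) = [0/1, 5/8)
  'b': [0/1 + 1/1*5/8, 0/1 + 1/1*7/8) = [5/8, 7/8) <- contains code 13/16
  'e': [0/1 + 1/1*7/8, 0/1 + 1/1*1/1) = [7/8, 1/1)
  emit 'b', narrow to [5/8, 7/8)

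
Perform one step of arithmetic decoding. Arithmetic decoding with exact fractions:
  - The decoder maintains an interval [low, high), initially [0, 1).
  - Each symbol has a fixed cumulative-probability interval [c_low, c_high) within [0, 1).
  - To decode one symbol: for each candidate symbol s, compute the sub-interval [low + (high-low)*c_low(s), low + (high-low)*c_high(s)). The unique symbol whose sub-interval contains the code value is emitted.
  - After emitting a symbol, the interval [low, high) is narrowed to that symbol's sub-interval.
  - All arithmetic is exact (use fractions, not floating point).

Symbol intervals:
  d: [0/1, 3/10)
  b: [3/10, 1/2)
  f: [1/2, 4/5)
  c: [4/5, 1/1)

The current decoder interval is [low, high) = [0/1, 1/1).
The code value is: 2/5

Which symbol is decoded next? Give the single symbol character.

Answer: b

Derivation:
Interval width = high − low = 1/1 − 0/1 = 1/1
Scaled code = (code − low) / width = (2/5 − 0/1) / 1/1 = 2/5
  d: [0/1, 3/10) 
  b: [3/10, 1/2) ← scaled code falls here ✓
  f: [1/2, 4/5) 
  c: [4/5, 1/1) 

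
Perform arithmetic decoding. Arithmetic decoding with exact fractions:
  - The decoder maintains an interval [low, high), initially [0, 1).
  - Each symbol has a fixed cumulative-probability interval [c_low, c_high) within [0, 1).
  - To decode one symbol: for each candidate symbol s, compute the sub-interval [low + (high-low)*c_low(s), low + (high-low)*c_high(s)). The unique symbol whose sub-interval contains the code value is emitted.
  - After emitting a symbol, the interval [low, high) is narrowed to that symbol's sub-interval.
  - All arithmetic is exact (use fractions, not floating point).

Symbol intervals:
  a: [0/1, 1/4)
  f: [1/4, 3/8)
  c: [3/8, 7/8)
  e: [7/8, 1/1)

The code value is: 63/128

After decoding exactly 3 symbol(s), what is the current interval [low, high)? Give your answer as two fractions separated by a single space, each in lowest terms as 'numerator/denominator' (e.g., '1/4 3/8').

Step 1: interval [0/1, 1/1), width = 1/1 - 0/1 = 1/1
  'a': [0/1 + 1/1*0/1, 0/1 + 1/1*1/4) = [0/1, 1/4)
  'f': [0/1 + 1/1*1/4, 0/1 + 1/1*3/8) = [1/4, 3/8)
  'c': [0/1 + 1/1*3/8, 0/1 + 1/1*7/8) = [3/8, 7/8) <- contains code 63/128
  'e': [0/1 + 1/1*7/8, 0/1 + 1/1*1/1) = [7/8, 1/1)
  emit 'c', narrow to [3/8, 7/8)
Step 2: interval [3/8, 7/8), width = 7/8 - 3/8 = 1/2
  'a': [3/8 + 1/2*0/1, 3/8 + 1/2*1/4) = [3/8, 1/2) <- contains code 63/128
  'f': [3/8 + 1/2*1/4, 3/8 + 1/2*3/8) = [1/2, 9/16)
  'c': [3/8 + 1/2*3/8, 3/8 + 1/2*7/8) = [9/16, 13/16)
  'e': [3/8 + 1/2*7/8, 3/8 + 1/2*1/1) = [13/16, 7/8)
  emit 'a', narrow to [3/8, 1/2)
Step 3: interval [3/8, 1/2), width = 1/2 - 3/8 = 1/8
  'a': [3/8 + 1/8*0/1, 3/8 + 1/8*1/4) = [3/8, 13/32)
  'f': [3/8 + 1/8*1/4, 3/8 + 1/8*3/8) = [13/32, 27/64)
  'c': [3/8 + 1/8*3/8, 3/8 + 1/8*7/8) = [27/64, 31/64)
  'e': [3/8 + 1/8*7/8, 3/8 + 1/8*1/1) = [31/64, 1/2) <- contains code 63/128
  emit 'e', narrow to [31/64, 1/2)

Answer: 31/64 1/2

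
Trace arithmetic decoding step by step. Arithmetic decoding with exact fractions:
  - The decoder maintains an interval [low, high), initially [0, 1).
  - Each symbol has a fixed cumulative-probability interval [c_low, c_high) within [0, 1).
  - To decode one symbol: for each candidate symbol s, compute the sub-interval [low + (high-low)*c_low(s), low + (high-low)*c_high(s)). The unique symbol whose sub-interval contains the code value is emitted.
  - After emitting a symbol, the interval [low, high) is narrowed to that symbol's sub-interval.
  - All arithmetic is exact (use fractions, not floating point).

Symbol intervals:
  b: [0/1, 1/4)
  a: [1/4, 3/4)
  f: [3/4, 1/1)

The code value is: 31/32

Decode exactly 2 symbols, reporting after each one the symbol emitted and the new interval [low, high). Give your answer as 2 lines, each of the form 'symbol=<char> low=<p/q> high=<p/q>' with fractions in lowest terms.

Answer: symbol=f low=3/4 high=1/1
symbol=f low=15/16 high=1/1

Derivation:
Step 1: interval [0/1, 1/1), width = 1/1 - 0/1 = 1/1
  'b': [0/1 + 1/1*0/1, 0/1 + 1/1*1/4) = [0/1, 1/4)
  'a': [0/1 + 1/1*1/4, 0/1 + 1/1*3/4) = [1/4, 3/4)
  'f': [0/1 + 1/1*3/4, 0/1 + 1/1*1/1) = [3/4, 1/1) <- contains code 31/32
  emit 'f', narrow to [3/4, 1/1)
Step 2: interval [3/4, 1/1), width = 1/1 - 3/4 = 1/4
  'b': [3/4 + 1/4*0/1, 3/4 + 1/4*1/4) = [3/4, 13/16)
  'a': [3/4 + 1/4*1/4, 3/4 + 1/4*3/4) = [13/16, 15/16)
  'f': [3/4 + 1/4*3/4, 3/4 + 1/4*1/1) = [15/16, 1/1) <- contains code 31/32
  emit 'f', narrow to [15/16, 1/1)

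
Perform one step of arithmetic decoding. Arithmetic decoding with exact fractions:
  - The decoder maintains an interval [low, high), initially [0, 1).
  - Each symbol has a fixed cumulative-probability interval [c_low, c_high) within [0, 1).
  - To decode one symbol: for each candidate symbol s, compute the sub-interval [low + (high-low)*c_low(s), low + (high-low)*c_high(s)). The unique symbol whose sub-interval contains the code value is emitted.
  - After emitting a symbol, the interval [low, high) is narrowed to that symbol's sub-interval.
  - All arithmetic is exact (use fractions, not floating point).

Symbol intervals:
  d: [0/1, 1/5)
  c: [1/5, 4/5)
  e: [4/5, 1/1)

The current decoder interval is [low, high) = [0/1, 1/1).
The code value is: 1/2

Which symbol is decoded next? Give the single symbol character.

Interval width = high − low = 1/1 − 0/1 = 1/1
Scaled code = (code − low) / width = (1/2 − 0/1) / 1/1 = 1/2
  d: [0/1, 1/5) 
  c: [1/5, 4/5) ← scaled code falls here ✓
  e: [4/5, 1/1) 

Answer: c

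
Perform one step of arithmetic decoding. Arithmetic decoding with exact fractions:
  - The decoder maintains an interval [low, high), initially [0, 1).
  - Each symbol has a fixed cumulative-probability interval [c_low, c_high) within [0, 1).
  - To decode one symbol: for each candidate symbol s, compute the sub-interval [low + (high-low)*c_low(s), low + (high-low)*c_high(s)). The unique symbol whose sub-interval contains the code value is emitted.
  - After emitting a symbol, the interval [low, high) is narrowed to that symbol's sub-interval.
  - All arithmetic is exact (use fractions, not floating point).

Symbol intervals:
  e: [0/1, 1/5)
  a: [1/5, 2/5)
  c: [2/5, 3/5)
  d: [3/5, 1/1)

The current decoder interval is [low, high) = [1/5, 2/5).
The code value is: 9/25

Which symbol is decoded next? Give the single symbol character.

Answer: d

Derivation:
Interval width = high − low = 2/5 − 1/5 = 1/5
Scaled code = (code − low) / width = (9/25 − 1/5) / 1/5 = 4/5
  e: [0/1, 1/5) 
  a: [1/5, 2/5) 
  c: [2/5, 3/5) 
  d: [3/5, 1/1) ← scaled code falls here ✓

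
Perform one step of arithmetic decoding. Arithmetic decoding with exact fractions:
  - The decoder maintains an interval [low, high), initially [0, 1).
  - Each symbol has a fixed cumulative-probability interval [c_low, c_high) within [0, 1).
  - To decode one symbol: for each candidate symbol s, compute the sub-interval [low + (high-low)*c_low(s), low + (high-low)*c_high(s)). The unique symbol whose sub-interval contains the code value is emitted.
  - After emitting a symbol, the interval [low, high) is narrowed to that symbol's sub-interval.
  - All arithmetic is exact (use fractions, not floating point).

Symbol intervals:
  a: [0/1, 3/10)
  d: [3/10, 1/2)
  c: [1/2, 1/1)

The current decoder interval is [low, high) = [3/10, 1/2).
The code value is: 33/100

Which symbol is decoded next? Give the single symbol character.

Interval width = high − low = 1/2 − 3/10 = 1/5
Scaled code = (code − low) / width = (33/100 − 3/10) / 1/5 = 3/20
  a: [0/1, 3/10) ← scaled code falls here ✓
  d: [3/10, 1/2) 
  c: [1/2, 1/1) 

Answer: a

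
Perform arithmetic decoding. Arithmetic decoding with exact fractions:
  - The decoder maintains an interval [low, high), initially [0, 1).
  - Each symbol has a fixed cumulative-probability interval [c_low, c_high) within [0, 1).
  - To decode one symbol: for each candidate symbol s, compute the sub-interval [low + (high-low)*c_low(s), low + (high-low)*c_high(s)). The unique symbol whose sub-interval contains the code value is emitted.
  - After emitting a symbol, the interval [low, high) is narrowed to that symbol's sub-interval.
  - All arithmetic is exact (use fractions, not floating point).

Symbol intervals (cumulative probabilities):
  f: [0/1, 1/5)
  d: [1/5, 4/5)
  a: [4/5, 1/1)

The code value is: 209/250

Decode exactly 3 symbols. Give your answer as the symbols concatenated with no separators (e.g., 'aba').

Answer: afa

Derivation:
Step 1: interval [0/1, 1/1), width = 1/1 - 0/1 = 1/1
  'f': [0/1 + 1/1*0/1, 0/1 + 1/1*1/5) = [0/1, 1/5)
  'd': [0/1 + 1/1*1/5, 0/1 + 1/1*4/5) = [1/5, 4/5)
  'a': [0/1 + 1/1*4/5, 0/1 + 1/1*1/1) = [4/5, 1/1) <- contains code 209/250
  emit 'a', narrow to [4/5, 1/1)
Step 2: interval [4/5, 1/1), width = 1/1 - 4/5 = 1/5
  'f': [4/5 + 1/5*0/1, 4/5 + 1/5*1/5) = [4/5, 21/25) <- contains code 209/250
  'd': [4/5 + 1/5*1/5, 4/5 + 1/5*4/5) = [21/25, 24/25)
  'a': [4/5 + 1/5*4/5, 4/5 + 1/5*1/1) = [24/25, 1/1)
  emit 'f', narrow to [4/5, 21/25)
Step 3: interval [4/5, 21/25), width = 21/25 - 4/5 = 1/25
  'f': [4/5 + 1/25*0/1, 4/5 + 1/25*1/5) = [4/5, 101/125)
  'd': [4/5 + 1/25*1/5, 4/5 + 1/25*4/5) = [101/125, 104/125)
  'a': [4/5 + 1/25*4/5, 4/5 + 1/25*1/1) = [104/125, 21/25) <- contains code 209/250
  emit 'a', narrow to [104/125, 21/25)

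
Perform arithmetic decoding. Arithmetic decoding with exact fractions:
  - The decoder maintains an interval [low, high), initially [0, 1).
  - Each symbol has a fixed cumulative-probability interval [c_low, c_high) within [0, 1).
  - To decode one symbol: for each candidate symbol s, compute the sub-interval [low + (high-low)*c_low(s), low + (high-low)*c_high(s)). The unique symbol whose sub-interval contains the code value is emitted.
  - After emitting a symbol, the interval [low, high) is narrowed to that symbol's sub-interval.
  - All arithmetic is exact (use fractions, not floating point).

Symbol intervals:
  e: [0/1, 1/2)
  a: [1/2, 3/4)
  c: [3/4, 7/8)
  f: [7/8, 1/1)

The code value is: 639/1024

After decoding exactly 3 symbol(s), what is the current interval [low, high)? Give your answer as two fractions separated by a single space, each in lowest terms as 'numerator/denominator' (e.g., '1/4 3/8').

Step 1: interval [0/1, 1/1), width = 1/1 - 0/1 = 1/1
  'e': [0/1 + 1/1*0/1, 0/1 + 1/1*1/2) = [0/1, 1/2)
  'a': [0/1 + 1/1*1/2, 0/1 + 1/1*3/4) = [1/2, 3/4) <- contains code 639/1024
  'c': [0/1 + 1/1*3/4, 0/1 + 1/1*7/8) = [3/4, 7/8)
  'f': [0/1 + 1/1*7/8, 0/1 + 1/1*1/1) = [7/8, 1/1)
  emit 'a', narrow to [1/2, 3/4)
Step 2: interval [1/2, 3/4), width = 3/4 - 1/2 = 1/4
  'e': [1/2 + 1/4*0/1, 1/2 + 1/4*1/2) = [1/2, 5/8) <- contains code 639/1024
  'a': [1/2 + 1/4*1/2, 1/2 + 1/4*3/4) = [5/8, 11/16)
  'c': [1/2 + 1/4*3/4, 1/2 + 1/4*7/8) = [11/16, 23/32)
  'f': [1/2 + 1/4*7/8, 1/2 + 1/4*1/1) = [23/32, 3/4)
  emit 'e', narrow to [1/2, 5/8)
Step 3: interval [1/2, 5/8), width = 5/8 - 1/2 = 1/8
  'e': [1/2 + 1/8*0/1, 1/2 + 1/8*1/2) = [1/2, 9/16)
  'a': [1/2 + 1/8*1/2, 1/2 + 1/8*3/4) = [9/16, 19/32)
  'c': [1/2 + 1/8*3/4, 1/2 + 1/8*7/8) = [19/32, 39/64)
  'f': [1/2 + 1/8*7/8, 1/2 + 1/8*1/1) = [39/64, 5/8) <- contains code 639/1024
  emit 'f', narrow to [39/64, 5/8)

Answer: 39/64 5/8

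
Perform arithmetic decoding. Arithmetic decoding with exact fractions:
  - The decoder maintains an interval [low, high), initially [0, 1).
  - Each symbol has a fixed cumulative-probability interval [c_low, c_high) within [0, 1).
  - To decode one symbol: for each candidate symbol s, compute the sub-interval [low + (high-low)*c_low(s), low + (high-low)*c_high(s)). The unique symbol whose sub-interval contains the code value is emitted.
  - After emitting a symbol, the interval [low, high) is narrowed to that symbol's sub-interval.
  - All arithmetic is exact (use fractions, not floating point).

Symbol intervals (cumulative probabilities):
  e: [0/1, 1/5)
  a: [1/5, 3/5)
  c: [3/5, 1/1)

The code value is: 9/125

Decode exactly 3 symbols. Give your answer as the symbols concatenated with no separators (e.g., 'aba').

Answer: eaa

Derivation:
Step 1: interval [0/1, 1/1), width = 1/1 - 0/1 = 1/1
  'e': [0/1 + 1/1*0/1, 0/1 + 1/1*1/5) = [0/1, 1/5) <- contains code 9/125
  'a': [0/1 + 1/1*1/5, 0/1 + 1/1*3/5) = [1/5, 3/5)
  'c': [0/1 + 1/1*3/5, 0/1 + 1/1*1/1) = [3/5, 1/1)
  emit 'e', narrow to [0/1, 1/5)
Step 2: interval [0/1, 1/5), width = 1/5 - 0/1 = 1/5
  'e': [0/1 + 1/5*0/1, 0/1 + 1/5*1/5) = [0/1, 1/25)
  'a': [0/1 + 1/5*1/5, 0/1 + 1/5*3/5) = [1/25, 3/25) <- contains code 9/125
  'c': [0/1 + 1/5*3/5, 0/1 + 1/5*1/1) = [3/25, 1/5)
  emit 'a', narrow to [1/25, 3/25)
Step 3: interval [1/25, 3/25), width = 3/25 - 1/25 = 2/25
  'e': [1/25 + 2/25*0/1, 1/25 + 2/25*1/5) = [1/25, 7/125)
  'a': [1/25 + 2/25*1/5, 1/25 + 2/25*3/5) = [7/125, 11/125) <- contains code 9/125
  'c': [1/25 + 2/25*3/5, 1/25 + 2/25*1/1) = [11/125, 3/25)
  emit 'a', narrow to [7/125, 11/125)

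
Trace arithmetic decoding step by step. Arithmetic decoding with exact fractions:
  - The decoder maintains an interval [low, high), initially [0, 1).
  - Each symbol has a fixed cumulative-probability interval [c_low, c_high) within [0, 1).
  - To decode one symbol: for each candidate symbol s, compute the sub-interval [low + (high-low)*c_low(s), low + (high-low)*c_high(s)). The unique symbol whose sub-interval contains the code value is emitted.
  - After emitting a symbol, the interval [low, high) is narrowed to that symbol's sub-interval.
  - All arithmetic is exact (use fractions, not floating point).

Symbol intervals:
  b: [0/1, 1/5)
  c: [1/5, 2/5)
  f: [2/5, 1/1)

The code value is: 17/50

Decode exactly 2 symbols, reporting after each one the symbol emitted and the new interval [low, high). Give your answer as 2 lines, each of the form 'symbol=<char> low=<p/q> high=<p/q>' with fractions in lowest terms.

Answer: symbol=c low=1/5 high=2/5
symbol=f low=7/25 high=2/5

Derivation:
Step 1: interval [0/1, 1/1), width = 1/1 - 0/1 = 1/1
  'b': [0/1 + 1/1*0/1, 0/1 + 1/1*1/5) = [0/1, 1/5)
  'c': [0/1 + 1/1*1/5, 0/1 + 1/1*2/5) = [1/5, 2/5) <- contains code 17/50
  'f': [0/1 + 1/1*2/5, 0/1 + 1/1*1/1) = [2/5, 1/1)
  emit 'c', narrow to [1/5, 2/5)
Step 2: interval [1/5, 2/5), width = 2/5 - 1/5 = 1/5
  'b': [1/5 + 1/5*0/1, 1/5 + 1/5*1/5) = [1/5, 6/25)
  'c': [1/5 + 1/5*1/5, 1/5 + 1/5*2/5) = [6/25, 7/25)
  'f': [1/5 + 1/5*2/5, 1/5 + 1/5*1/1) = [7/25, 2/5) <- contains code 17/50
  emit 'f', narrow to [7/25, 2/5)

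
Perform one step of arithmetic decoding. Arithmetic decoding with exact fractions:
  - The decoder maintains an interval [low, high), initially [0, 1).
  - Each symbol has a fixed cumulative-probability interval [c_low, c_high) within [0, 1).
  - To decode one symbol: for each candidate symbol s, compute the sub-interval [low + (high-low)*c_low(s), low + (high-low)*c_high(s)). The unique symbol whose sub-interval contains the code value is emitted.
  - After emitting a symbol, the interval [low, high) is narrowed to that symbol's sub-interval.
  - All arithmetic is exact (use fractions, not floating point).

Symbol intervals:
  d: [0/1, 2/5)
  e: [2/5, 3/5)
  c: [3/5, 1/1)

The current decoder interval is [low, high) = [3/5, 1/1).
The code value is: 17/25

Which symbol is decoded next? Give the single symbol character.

Answer: d

Derivation:
Interval width = high − low = 1/1 − 3/5 = 2/5
Scaled code = (code − low) / width = (17/25 − 3/5) / 2/5 = 1/5
  d: [0/1, 2/5) ← scaled code falls here ✓
  e: [2/5, 3/5) 
  c: [3/5, 1/1) 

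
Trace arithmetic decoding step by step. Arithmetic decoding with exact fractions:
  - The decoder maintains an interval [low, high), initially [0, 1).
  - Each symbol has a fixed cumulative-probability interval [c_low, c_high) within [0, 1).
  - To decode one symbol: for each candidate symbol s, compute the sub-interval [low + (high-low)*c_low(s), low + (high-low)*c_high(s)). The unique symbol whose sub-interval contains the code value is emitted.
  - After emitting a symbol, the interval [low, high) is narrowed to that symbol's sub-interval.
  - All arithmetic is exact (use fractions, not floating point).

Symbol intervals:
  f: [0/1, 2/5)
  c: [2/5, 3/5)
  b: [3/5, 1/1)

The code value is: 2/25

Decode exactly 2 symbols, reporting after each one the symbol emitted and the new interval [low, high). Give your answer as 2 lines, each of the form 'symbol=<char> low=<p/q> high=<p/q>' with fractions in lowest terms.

Answer: symbol=f low=0/1 high=2/5
symbol=f low=0/1 high=4/25

Derivation:
Step 1: interval [0/1, 1/1), width = 1/1 - 0/1 = 1/1
  'f': [0/1 + 1/1*0/1, 0/1 + 1/1*2/5) = [0/1, 2/5) <- contains code 2/25
  'c': [0/1 + 1/1*2/5, 0/1 + 1/1*3/5) = [2/5, 3/5)
  'b': [0/1 + 1/1*3/5, 0/1 + 1/1*1/1) = [3/5, 1/1)
  emit 'f', narrow to [0/1, 2/5)
Step 2: interval [0/1, 2/5), width = 2/5 - 0/1 = 2/5
  'f': [0/1 + 2/5*0/1, 0/1 + 2/5*2/5) = [0/1, 4/25) <- contains code 2/25
  'c': [0/1 + 2/5*2/5, 0/1 + 2/5*3/5) = [4/25, 6/25)
  'b': [0/1 + 2/5*3/5, 0/1 + 2/5*1/1) = [6/25, 2/5)
  emit 'f', narrow to [0/1, 4/25)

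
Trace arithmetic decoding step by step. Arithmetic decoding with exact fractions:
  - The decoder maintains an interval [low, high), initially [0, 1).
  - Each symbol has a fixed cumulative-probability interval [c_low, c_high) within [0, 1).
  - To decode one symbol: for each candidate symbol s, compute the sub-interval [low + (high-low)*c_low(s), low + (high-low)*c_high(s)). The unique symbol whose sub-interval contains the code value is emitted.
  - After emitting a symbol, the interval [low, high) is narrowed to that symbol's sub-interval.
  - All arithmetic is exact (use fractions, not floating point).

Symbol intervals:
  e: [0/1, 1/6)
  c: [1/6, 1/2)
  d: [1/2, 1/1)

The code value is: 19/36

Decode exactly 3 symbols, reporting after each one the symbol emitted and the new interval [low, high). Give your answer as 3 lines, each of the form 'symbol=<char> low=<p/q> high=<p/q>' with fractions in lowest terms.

Step 1: interval [0/1, 1/1), width = 1/1 - 0/1 = 1/1
  'e': [0/1 + 1/1*0/1, 0/1 + 1/1*1/6) = [0/1, 1/6)
  'c': [0/1 + 1/1*1/6, 0/1 + 1/1*1/2) = [1/6, 1/2)
  'd': [0/1 + 1/1*1/2, 0/1 + 1/1*1/1) = [1/2, 1/1) <- contains code 19/36
  emit 'd', narrow to [1/2, 1/1)
Step 2: interval [1/2, 1/1), width = 1/1 - 1/2 = 1/2
  'e': [1/2 + 1/2*0/1, 1/2 + 1/2*1/6) = [1/2, 7/12) <- contains code 19/36
  'c': [1/2 + 1/2*1/6, 1/2 + 1/2*1/2) = [7/12, 3/4)
  'd': [1/2 + 1/2*1/2, 1/2 + 1/2*1/1) = [3/4, 1/1)
  emit 'e', narrow to [1/2, 7/12)
Step 3: interval [1/2, 7/12), width = 7/12 - 1/2 = 1/12
  'e': [1/2 + 1/12*0/1, 1/2 + 1/12*1/6) = [1/2, 37/72)
  'c': [1/2 + 1/12*1/6, 1/2 + 1/12*1/2) = [37/72, 13/24) <- contains code 19/36
  'd': [1/2 + 1/12*1/2, 1/2 + 1/12*1/1) = [13/24, 7/12)
  emit 'c', narrow to [37/72, 13/24)

Answer: symbol=d low=1/2 high=1/1
symbol=e low=1/2 high=7/12
symbol=c low=37/72 high=13/24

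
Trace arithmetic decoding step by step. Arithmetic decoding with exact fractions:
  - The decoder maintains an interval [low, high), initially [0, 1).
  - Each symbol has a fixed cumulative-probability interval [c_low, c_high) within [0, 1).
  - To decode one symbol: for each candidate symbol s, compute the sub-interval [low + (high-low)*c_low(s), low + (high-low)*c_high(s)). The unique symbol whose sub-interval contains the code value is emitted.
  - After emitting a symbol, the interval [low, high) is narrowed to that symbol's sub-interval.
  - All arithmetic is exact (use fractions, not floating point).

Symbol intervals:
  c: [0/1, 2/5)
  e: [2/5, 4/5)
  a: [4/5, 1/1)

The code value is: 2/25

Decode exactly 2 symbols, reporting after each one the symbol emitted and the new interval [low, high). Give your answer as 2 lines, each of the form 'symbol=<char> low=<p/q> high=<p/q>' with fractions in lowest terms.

Answer: symbol=c low=0/1 high=2/5
symbol=c low=0/1 high=4/25

Derivation:
Step 1: interval [0/1, 1/1), width = 1/1 - 0/1 = 1/1
  'c': [0/1 + 1/1*0/1, 0/1 + 1/1*2/5) = [0/1, 2/5) <- contains code 2/25
  'e': [0/1 + 1/1*2/5, 0/1 + 1/1*4/5) = [2/5, 4/5)
  'a': [0/1 + 1/1*4/5, 0/1 + 1/1*1/1) = [4/5, 1/1)
  emit 'c', narrow to [0/1, 2/5)
Step 2: interval [0/1, 2/5), width = 2/5 - 0/1 = 2/5
  'c': [0/1 + 2/5*0/1, 0/1 + 2/5*2/5) = [0/1, 4/25) <- contains code 2/25
  'e': [0/1 + 2/5*2/5, 0/1 + 2/5*4/5) = [4/25, 8/25)
  'a': [0/1 + 2/5*4/5, 0/1 + 2/5*1/1) = [8/25, 2/5)
  emit 'c', narrow to [0/1, 4/25)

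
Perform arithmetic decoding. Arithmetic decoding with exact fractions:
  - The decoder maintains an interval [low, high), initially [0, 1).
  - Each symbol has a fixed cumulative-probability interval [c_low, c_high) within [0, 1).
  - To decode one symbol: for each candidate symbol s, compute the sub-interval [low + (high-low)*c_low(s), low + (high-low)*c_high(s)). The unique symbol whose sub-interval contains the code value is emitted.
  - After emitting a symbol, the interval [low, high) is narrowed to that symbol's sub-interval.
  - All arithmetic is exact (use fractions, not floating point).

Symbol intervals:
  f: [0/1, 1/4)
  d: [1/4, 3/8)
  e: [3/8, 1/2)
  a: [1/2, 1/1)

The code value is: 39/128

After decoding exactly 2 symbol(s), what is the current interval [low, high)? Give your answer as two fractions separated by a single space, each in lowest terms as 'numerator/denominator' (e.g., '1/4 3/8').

Answer: 19/64 5/16

Derivation:
Step 1: interval [0/1, 1/1), width = 1/1 - 0/1 = 1/1
  'f': [0/1 + 1/1*0/1, 0/1 + 1/1*1/4) = [0/1, 1/4)
  'd': [0/1 + 1/1*1/4, 0/1 + 1/1*3/8) = [1/4, 3/8) <- contains code 39/128
  'e': [0/1 + 1/1*3/8, 0/1 + 1/1*1/2) = [3/8, 1/2)
  'a': [0/1 + 1/1*1/2, 0/1 + 1/1*1/1) = [1/2, 1/1)
  emit 'd', narrow to [1/4, 3/8)
Step 2: interval [1/4, 3/8), width = 3/8 - 1/4 = 1/8
  'f': [1/4 + 1/8*0/1, 1/4 + 1/8*1/4) = [1/4, 9/32)
  'd': [1/4 + 1/8*1/4, 1/4 + 1/8*3/8) = [9/32, 19/64)
  'e': [1/4 + 1/8*3/8, 1/4 + 1/8*1/2) = [19/64, 5/16) <- contains code 39/128
  'a': [1/4 + 1/8*1/2, 1/4 + 1/8*1/1) = [5/16, 3/8)
  emit 'e', narrow to [19/64, 5/16)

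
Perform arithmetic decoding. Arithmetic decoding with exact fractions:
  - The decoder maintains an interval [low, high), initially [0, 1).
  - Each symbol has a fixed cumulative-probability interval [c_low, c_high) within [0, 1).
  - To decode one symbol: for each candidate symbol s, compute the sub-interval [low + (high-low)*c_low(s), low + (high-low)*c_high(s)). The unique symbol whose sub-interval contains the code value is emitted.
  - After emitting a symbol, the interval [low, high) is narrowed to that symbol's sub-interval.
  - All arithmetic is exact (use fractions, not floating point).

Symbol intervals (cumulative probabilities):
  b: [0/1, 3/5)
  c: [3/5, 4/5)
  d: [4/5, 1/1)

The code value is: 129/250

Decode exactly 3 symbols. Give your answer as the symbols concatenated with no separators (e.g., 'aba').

Answer: bdb

Derivation:
Step 1: interval [0/1, 1/1), width = 1/1 - 0/1 = 1/1
  'b': [0/1 + 1/1*0/1, 0/1 + 1/1*3/5) = [0/1, 3/5) <- contains code 129/250
  'c': [0/1 + 1/1*3/5, 0/1 + 1/1*4/5) = [3/5, 4/5)
  'd': [0/1 + 1/1*4/5, 0/1 + 1/1*1/1) = [4/5, 1/1)
  emit 'b', narrow to [0/1, 3/5)
Step 2: interval [0/1, 3/5), width = 3/5 - 0/1 = 3/5
  'b': [0/1 + 3/5*0/1, 0/1 + 3/5*3/5) = [0/1, 9/25)
  'c': [0/1 + 3/5*3/5, 0/1 + 3/5*4/5) = [9/25, 12/25)
  'd': [0/1 + 3/5*4/5, 0/1 + 3/5*1/1) = [12/25, 3/5) <- contains code 129/250
  emit 'd', narrow to [12/25, 3/5)
Step 3: interval [12/25, 3/5), width = 3/5 - 12/25 = 3/25
  'b': [12/25 + 3/25*0/1, 12/25 + 3/25*3/5) = [12/25, 69/125) <- contains code 129/250
  'c': [12/25 + 3/25*3/5, 12/25 + 3/25*4/5) = [69/125, 72/125)
  'd': [12/25 + 3/25*4/5, 12/25 + 3/25*1/1) = [72/125, 3/5)
  emit 'b', narrow to [12/25, 69/125)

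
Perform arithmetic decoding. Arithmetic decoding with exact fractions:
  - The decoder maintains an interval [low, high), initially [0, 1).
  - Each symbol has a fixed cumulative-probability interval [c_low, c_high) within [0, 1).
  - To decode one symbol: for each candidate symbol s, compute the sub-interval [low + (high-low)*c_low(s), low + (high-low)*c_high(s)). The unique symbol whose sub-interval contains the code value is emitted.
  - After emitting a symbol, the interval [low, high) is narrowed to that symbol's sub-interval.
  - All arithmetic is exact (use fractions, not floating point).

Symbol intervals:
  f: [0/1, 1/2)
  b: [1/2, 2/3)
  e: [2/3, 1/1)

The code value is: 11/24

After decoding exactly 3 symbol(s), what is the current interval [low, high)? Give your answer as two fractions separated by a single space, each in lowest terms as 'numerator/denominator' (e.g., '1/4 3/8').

Answer: 4/9 1/2

Derivation:
Step 1: interval [0/1, 1/1), width = 1/1 - 0/1 = 1/1
  'f': [0/1 + 1/1*0/1, 0/1 + 1/1*1/2) = [0/1, 1/2) <- contains code 11/24
  'b': [0/1 + 1/1*1/2, 0/1 + 1/1*2/3) = [1/2, 2/3)
  'e': [0/1 + 1/1*2/3, 0/1 + 1/1*1/1) = [2/3, 1/1)
  emit 'f', narrow to [0/1, 1/2)
Step 2: interval [0/1, 1/2), width = 1/2 - 0/1 = 1/2
  'f': [0/1 + 1/2*0/1, 0/1 + 1/2*1/2) = [0/1, 1/4)
  'b': [0/1 + 1/2*1/2, 0/1 + 1/2*2/3) = [1/4, 1/3)
  'e': [0/1 + 1/2*2/3, 0/1 + 1/2*1/1) = [1/3, 1/2) <- contains code 11/24
  emit 'e', narrow to [1/3, 1/2)
Step 3: interval [1/3, 1/2), width = 1/2 - 1/3 = 1/6
  'f': [1/3 + 1/6*0/1, 1/3 + 1/6*1/2) = [1/3, 5/12)
  'b': [1/3 + 1/6*1/2, 1/3 + 1/6*2/3) = [5/12, 4/9)
  'e': [1/3 + 1/6*2/3, 1/3 + 1/6*1/1) = [4/9, 1/2) <- contains code 11/24
  emit 'e', narrow to [4/9, 1/2)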